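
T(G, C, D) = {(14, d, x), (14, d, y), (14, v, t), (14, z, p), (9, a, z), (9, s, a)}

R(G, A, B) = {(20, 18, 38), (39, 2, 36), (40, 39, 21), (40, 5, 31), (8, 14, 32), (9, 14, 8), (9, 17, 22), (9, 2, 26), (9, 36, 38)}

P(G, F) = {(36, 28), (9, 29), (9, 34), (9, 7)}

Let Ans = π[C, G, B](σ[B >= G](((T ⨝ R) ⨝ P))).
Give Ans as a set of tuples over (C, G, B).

Joining T and R on G yields {(9, a, z, 14, 8), (9, a, z, 17, 22), (9, a, z, 2, 26), (9, a, z, 36, 38), (9, s, a, 14, 8), (9, s, a, 17, 22), (9, s, a, 2, 26), (9, s, a, 36, 38)}.
Joining (T ⨝ R) and P on G yields {(9, a, z, 14, 8, 29), (9, a, z, 14, 8, 34), (9, a, z, 14, 8, 7), (9, a, z, 17, 22, 29), (9, a, z, 17, 22, 34), (9, a, z, 17, 22, 7), (9, a, z, 2, 26, 29), (9, a, z, 2, 26, 34), (9, a, z, 2, 26, 7), (9, a, z, 36, 38, 29), (9, a, z, 36, 38, 34), (9, a, z, 36, 38, 7), (9, s, a, 14, 8, 29), (9, s, a, 14, 8, 34), (9, s, a, 14, 8, 7), (9, s, a, 17, 22, 29), (9, s, a, 17, 22, 34), (9, s, a, 17, 22, 7), (9, s, a, 2, 26, 29), (9, s, a, 2, 26, 34), (9, s, a, 2, 26, 7), (9, s, a, 36, 38, 29), (9, s, a, 36, 38, 34), (9, s, a, 36, 38, 7)}.
Apply σ_{B >= G}; surviving tuples: {(9, a, z, 17, 22, 29), (9, a, z, 17, 22, 34), (9, a, z, 17, 22, 7), (9, a, z, 2, 26, 29), (9, a, z, 2, 26, 34), (9, a, z, 2, 26, 7), (9, a, z, 36, 38, 29), (9, a, z, 36, 38, 34), (9, a, z, 36, 38, 7), (9, s, a, 17, 22, 29), (9, s, a, 17, 22, 34), (9, s, a, 17, 22, 7), (9, s, a, 2, 26, 29), (9, s, a, 2, 26, 34), (9, s, a, 2, 26, 7), (9, s, a, 36, 38, 29), (9, s, a, 36, 38, 34), (9, s, a, 36, 38, 7)}
π[C, G, B]: project onto (C, G, B) (12 duplicate(s) eliminated) → {(a, 9, 22), (a, 9, 26), (a, 9, 38), (s, 9, 22), (s, 9, 26), (s, 9, 38)}

{(a, 9, 22), (a, 9, 26), (a, 9, 38), (s, 9, 22), (s, 9, 26), (s, 9, 38)}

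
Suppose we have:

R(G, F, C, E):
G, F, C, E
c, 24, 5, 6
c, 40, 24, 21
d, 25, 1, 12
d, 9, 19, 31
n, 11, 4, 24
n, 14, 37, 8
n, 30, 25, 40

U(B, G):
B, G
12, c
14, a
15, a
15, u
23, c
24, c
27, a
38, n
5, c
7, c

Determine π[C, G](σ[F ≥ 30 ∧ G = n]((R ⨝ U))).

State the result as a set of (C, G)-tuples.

{(25, n)}

Joining R and U on G yields {(c, 24, 5, 6, 12), (c, 24, 5, 6, 23), (c, 24, 5, 6, 24), (c, 24, 5, 6, 5), (c, 24, 5, 6, 7), (c, 40, 24, 21, 12), (c, 40, 24, 21, 23), (c, 40, 24, 21, 24), (c, 40, 24, 21, 5), (c, 40, 24, 21, 7), (n, 11, 4, 24, 38), (n, 14, 37, 8, 38), (n, 30, 25, 40, 38)}.
σ[F ≥ 30 ∧ G = n]: keep tuples satisfying F ≥ 30 ∧ G = n → {(n, 30, 25, 40, 38)}
π[C, G]: project onto (C, G) → {(25, n)}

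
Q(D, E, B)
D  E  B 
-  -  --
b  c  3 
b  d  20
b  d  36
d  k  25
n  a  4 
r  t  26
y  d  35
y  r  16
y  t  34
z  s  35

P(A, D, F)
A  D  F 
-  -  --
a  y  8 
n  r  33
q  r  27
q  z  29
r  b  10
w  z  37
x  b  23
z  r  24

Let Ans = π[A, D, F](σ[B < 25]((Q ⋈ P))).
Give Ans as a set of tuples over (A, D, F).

{(a, y, 8), (r, b, 10), (x, b, 23)}

Joining Q and P on D yields {(b, c, 3, r, 10), (b, c, 3, x, 23), (b, d, 20, r, 10), (b, d, 20, x, 23), (b, d, 36, r, 10), (b, d, 36, x, 23), (r, t, 26, n, 33), (r, t, 26, q, 27), (r, t, 26, z, 24), (y, d, 35, a, 8), (y, r, 16, a, 8), (y, t, 34, a, 8), (z, s, 35, q, 29), (z, s, 35, w, 37)}.
σ[B < 25]: keep tuples satisfying B < 25 → {(b, c, 3, r, 10), (b, c, 3, x, 23), (b, d, 20, r, 10), (b, d, 20, x, 23), (y, r, 16, a, 8)}
Keep only column(s) A, D, F (2 duplicate(s) eliminated): {(a, y, 8), (r, b, 10), (x, b, 23)}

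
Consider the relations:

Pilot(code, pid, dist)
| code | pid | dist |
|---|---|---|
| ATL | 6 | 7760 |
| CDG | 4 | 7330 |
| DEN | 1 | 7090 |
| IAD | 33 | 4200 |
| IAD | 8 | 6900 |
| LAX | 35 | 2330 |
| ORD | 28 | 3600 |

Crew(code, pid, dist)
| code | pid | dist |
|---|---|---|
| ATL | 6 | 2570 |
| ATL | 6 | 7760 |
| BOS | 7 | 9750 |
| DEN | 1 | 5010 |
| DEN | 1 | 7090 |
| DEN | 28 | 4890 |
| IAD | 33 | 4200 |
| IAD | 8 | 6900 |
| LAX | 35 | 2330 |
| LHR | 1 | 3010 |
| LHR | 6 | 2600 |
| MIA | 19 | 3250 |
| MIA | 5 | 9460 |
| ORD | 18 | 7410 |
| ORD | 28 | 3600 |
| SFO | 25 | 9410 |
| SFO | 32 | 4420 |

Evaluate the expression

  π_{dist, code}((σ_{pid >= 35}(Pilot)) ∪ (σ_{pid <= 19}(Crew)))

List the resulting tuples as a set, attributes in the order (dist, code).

{(2330, LAX), (2570, ATL), (2600, LHR), (3010, LHR), (3250, MIA), (5010, DEN), (6900, IAD), (7090, DEN), (7410, ORD), (7760, ATL), (9460, MIA), (9750, BOS)}

Apply σ_{pid >= 35}; surviving tuples: {(LAX, 35, 2330)}
Apply σ_{pid <= 19}; surviving tuples: {(ATL, 6, 2570), (ATL, 6, 7760), (BOS, 7, 9750), (DEN, 1, 5010), (DEN, 1, 7090), (IAD, 8, 6900), (LHR, 1, 3010), (LHR, 6, 2600), (MIA, 19, 3250), (MIA, 5, 9460), (ORD, 18, 7410)}
Union: {(LAX, 35, 2330)} with {(ATL, 6, 2570), (ATL, 6, 7760), (BOS, 7, 9750), (DEN, 1, 5010), (DEN, 1, 7090), (IAD, 8, 6900), (LHR, 1, 3010), (LHR, 6, 2600), (MIA, 19, 3250), (MIA, 5, 9460), (ORD, 18, 7410)} → {(ATL, 6, 2570), (ATL, 6, 7760), (BOS, 7, 9750), (DEN, 1, 5010), (DEN, 1, 7090), (IAD, 8, 6900), (LAX, 35, 2330), (LHR, 1, 3010), (LHR, 6, 2600), (MIA, 19, 3250), (MIA, 5, 9460), (ORD, 18, 7410)}
Projecting to dist, code: {(2330, LAX), (2570, ATL), (2600, LHR), (3010, LHR), (3250, MIA), (5010, DEN), (6900, IAD), (7090, DEN), (7410, ORD), (7760, ATL), (9460, MIA), (9750, BOS)}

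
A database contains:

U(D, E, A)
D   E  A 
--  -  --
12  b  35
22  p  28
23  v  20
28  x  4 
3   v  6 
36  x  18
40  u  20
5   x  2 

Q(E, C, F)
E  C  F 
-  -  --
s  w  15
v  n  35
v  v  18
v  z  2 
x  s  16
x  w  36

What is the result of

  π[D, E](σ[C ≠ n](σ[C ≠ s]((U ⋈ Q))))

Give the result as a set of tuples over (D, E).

Natural join on E: {(23, v, 20, n, 35), (23, v, 20, v, 18), (23, v, 20, z, 2), (28, x, 4, s, 16), (28, x, 4, w, 36), (3, v, 6, n, 35), (3, v, 6, v, 18), (3, v, 6, z, 2), (36, x, 18, s, 16), (36, x, 18, w, 36), (5, x, 2, s, 16), (5, x, 2, w, 36)}
Apply σ_{C ≠ s}; surviving tuples: {(23, v, 20, n, 35), (23, v, 20, v, 18), (23, v, 20, z, 2), (28, x, 4, w, 36), (3, v, 6, n, 35), (3, v, 6, v, 18), (3, v, 6, z, 2), (36, x, 18, w, 36), (5, x, 2, w, 36)}
Apply σ_{C ≠ n}; surviving tuples: {(23, v, 20, v, 18), (23, v, 20, z, 2), (28, x, 4, w, 36), (3, v, 6, v, 18), (3, v, 6, z, 2), (36, x, 18, w, 36), (5, x, 2, w, 36)}
Keep only column(s) D, E (2 duplicate(s) eliminated): {(23, v), (28, x), (3, v), (36, x), (5, x)}

{(23, v), (28, x), (3, v), (36, x), (5, x)}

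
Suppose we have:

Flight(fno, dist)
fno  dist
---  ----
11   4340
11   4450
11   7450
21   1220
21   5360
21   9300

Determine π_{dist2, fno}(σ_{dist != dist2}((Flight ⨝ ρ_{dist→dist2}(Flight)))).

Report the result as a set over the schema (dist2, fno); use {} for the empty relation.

ρ[dist→dist2]: schema becomes (fno, dist2); tuples unchanged.
Joining Flight and ρ_{dist→dist2}(Flight) on fno yields {(11, 4340, 4340), (11, 4340, 4450), (11, 4340, 7450), (11, 4450, 4340), (11, 4450, 4450), (11, 4450, 7450), (11, 7450, 4340), (11, 7450, 4450), (11, 7450, 7450), (21, 1220, 1220), (21, 1220, 5360), (21, 1220, 9300), (21, 5360, 1220), (21, 5360, 5360), (21, 5360, 9300), (21, 9300, 1220), (21, 9300, 5360), (21, 9300, 9300)}.
Selection dist != dist2: {(11, 4340, 4450), (11, 4340, 7450), (11, 4450, 4340), (11, 4450, 7450), (11, 7450, 4340), (11, 7450, 4450), (21, 1220, 5360), (21, 1220, 9300), (21, 5360, 1220), (21, 5360, 9300), (21, 9300, 1220), (21, 9300, 5360)}
Keep only column(s) dist2, fno (6 duplicate(s) eliminated): {(1220, 21), (4340, 11), (4450, 11), (5360, 21), (7450, 11), (9300, 21)}

{(1220, 21), (4340, 11), (4450, 11), (5360, 21), (7450, 11), (9300, 21)}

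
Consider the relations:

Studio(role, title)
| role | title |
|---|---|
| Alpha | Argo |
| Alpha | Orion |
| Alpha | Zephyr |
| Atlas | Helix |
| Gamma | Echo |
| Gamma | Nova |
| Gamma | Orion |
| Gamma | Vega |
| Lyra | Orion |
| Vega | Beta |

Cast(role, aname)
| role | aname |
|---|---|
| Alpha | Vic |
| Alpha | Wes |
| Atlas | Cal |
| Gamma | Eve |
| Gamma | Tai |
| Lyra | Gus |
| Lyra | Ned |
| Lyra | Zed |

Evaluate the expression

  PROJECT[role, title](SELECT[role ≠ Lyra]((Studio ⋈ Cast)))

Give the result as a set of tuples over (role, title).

Joining Studio and Cast on role yields {(Alpha, Argo, Vic), (Alpha, Argo, Wes), (Alpha, Orion, Vic), (Alpha, Orion, Wes), (Alpha, Zephyr, Vic), (Alpha, Zephyr, Wes), (Atlas, Helix, Cal), (Gamma, Echo, Eve), (Gamma, Echo, Tai), (Gamma, Nova, Eve), (Gamma, Nova, Tai), (Gamma, Orion, Eve), (Gamma, Orion, Tai), (Gamma, Vega, Eve), (Gamma, Vega, Tai), (Lyra, Orion, Gus), (Lyra, Orion, Ned), (Lyra, Orion, Zed)}.
Apply σ_{role ≠ Lyra}; surviving tuples: {(Alpha, Argo, Vic), (Alpha, Argo, Wes), (Alpha, Orion, Vic), (Alpha, Orion, Wes), (Alpha, Zephyr, Vic), (Alpha, Zephyr, Wes), (Atlas, Helix, Cal), (Gamma, Echo, Eve), (Gamma, Echo, Tai), (Gamma, Nova, Eve), (Gamma, Nova, Tai), (Gamma, Orion, Eve), (Gamma, Orion, Tai), (Gamma, Vega, Eve), (Gamma, Vega, Tai)}
π_{role, title} gives {(Alpha, Argo), (Alpha, Orion), (Alpha, Zephyr), (Atlas, Helix), (Gamma, Echo), (Gamma, Nova), (Gamma, Orion), (Gamma, Vega)} (7 duplicate(s) eliminated).

{(Alpha, Argo), (Alpha, Orion), (Alpha, Zephyr), (Atlas, Helix), (Gamma, Echo), (Gamma, Nova), (Gamma, Orion), (Gamma, Vega)}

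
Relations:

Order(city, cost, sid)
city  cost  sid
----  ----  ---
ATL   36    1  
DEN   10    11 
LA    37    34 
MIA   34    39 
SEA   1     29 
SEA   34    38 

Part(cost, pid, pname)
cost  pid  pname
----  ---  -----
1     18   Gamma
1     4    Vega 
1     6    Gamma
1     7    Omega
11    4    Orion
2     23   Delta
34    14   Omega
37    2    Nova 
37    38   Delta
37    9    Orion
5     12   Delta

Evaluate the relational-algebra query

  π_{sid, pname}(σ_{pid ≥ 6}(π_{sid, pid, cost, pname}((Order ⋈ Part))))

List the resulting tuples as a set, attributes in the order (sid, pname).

{(29, Gamma), (29, Omega), (34, Delta), (34, Orion), (38, Omega), (39, Omega)}

Joining Order and Part on cost yields {(LA, 37, 34, 2, Nova), (LA, 37, 34, 38, Delta), (LA, 37, 34, 9, Orion), (MIA, 34, 39, 14, Omega), (SEA, 1, 29, 18, Gamma), (SEA, 1, 29, 4, Vega), (SEA, 1, 29, 6, Gamma), (SEA, 1, 29, 7, Omega), (SEA, 34, 38, 14, Omega)}.
Projecting to sid, pid, cost, pname: {(29, 18, 1, Gamma), (29, 4, 1, Vega), (29, 6, 1, Gamma), (29, 7, 1, Omega), (34, 2, 37, Nova), (34, 38, 37, Delta), (34, 9, 37, Orion), (38, 14, 34, Omega), (39, 14, 34, Omega)}
Selection pid ≥ 6: {(29, 18, 1, Gamma), (29, 6, 1, Gamma), (29, 7, 1, Omega), (34, 38, 37, Delta), (34, 9, 37, Orion), (38, 14, 34, Omega), (39, 14, 34, Omega)}
Projecting to sid, pname (1 duplicate(s) eliminated): {(29, Gamma), (29, Omega), (34, Delta), (34, Orion), (38, Omega), (39, Omega)}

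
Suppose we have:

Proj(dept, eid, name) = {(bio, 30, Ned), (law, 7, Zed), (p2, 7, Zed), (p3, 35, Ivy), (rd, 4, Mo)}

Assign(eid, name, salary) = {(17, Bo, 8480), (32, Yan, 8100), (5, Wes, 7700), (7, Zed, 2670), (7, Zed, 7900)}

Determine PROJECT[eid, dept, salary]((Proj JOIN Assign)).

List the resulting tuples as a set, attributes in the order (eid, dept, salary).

{(7, law, 2670), (7, law, 7900), (7, p2, 2670), (7, p2, 7900)}

Natural join on eid, name: {(law, 7, Zed, 2670), (law, 7, Zed, 7900), (p2, 7, Zed, 2670), (p2, 7, Zed, 7900)}
π_{eid, dept, salary} gives {(7, law, 2670), (7, law, 7900), (7, p2, 2670), (7, p2, 7900)}.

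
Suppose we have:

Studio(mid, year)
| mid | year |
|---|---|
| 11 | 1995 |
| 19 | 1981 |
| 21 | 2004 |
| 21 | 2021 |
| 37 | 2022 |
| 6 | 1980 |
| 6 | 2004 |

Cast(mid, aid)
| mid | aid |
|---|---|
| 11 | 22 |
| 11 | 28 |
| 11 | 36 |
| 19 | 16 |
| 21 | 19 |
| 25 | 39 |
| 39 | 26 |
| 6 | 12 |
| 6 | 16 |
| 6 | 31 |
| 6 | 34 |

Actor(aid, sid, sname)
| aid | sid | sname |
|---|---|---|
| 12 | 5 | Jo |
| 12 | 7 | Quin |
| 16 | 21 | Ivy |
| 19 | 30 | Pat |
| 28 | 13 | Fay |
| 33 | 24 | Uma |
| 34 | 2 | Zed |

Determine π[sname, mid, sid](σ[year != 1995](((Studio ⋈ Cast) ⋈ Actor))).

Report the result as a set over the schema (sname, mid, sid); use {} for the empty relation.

{(Ivy, 19, 21), (Ivy, 6, 21), (Jo, 6, 5), (Pat, 21, 30), (Quin, 6, 7), (Zed, 6, 2)}

Studio ⋈ Cast (natural join on mid): {(11, 1995, 22), (11, 1995, 28), (11, 1995, 36), (19, 1981, 16), (21, 2004, 19), (21, 2021, 19), (6, 1980, 12), (6, 1980, 16), (6, 1980, 31), (6, 1980, 34), (6, 2004, 12), (6, 2004, 16), (6, 2004, 31), (6, 2004, 34)}
(Studio ⋈ Cast) ⋈ Actor (natural join on aid): {(11, 1995, 28, 13, Fay), (19, 1981, 16, 21, Ivy), (21, 2004, 19, 30, Pat), (21, 2021, 19, 30, Pat), (6, 1980, 12, 5, Jo), (6, 1980, 12, 7, Quin), (6, 1980, 16, 21, Ivy), (6, 1980, 34, 2, Zed), (6, 2004, 12, 5, Jo), (6, 2004, 12, 7, Quin), (6, 2004, 16, 21, Ivy), (6, 2004, 34, 2, Zed)}
Apply σ_{year != 1995}; surviving tuples: {(19, 1981, 16, 21, Ivy), (21, 2004, 19, 30, Pat), (21, 2021, 19, 30, Pat), (6, 1980, 12, 5, Jo), (6, 1980, 12, 7, Quin), (6, 1980, 16, 21, Ivy), (6, 1980, 34, 2, Zed), (6, 2004, 12, 5, Jo), (6, 2004, 12, 7, Quin), (6, 2004, 16, 21, Ivy), (6, 2004, 34, 2, Zed)}
π_{sname, mid, sid} gives {(Ivy, 19, 21), (Ivy, 6, 21), (Jo, 6, 5), (Pat, 21, 30), (Quin, 6, 7), (Zed, 6, 2)} (5 duplicate(s) eliminated).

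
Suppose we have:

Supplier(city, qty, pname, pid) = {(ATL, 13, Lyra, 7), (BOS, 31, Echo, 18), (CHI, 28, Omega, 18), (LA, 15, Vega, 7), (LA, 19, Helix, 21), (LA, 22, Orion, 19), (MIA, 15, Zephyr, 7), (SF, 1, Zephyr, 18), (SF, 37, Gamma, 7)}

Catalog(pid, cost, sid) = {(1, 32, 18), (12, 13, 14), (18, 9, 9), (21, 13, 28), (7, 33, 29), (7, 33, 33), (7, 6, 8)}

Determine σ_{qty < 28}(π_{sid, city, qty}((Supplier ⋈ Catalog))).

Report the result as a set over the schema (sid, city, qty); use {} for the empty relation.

{(28, LA, 19), (29, ATL, 13), (29, LA, 15), (29, MIA, 15), (33, ATL, 13), (33, LA, 15), (33, MIA, 15), (8, ATL, 13), (8, LA, 15), (8, MIA, 15), (9, SF, 1)}

Joining Supplier and Catalog on pid yields {(ATL, 13, Lyra, 7, 33, 29), (ATL, 13, Lyra, 7, 33, 33), (ATL, 13, Lyra, 7, 6, 8), (BOS, 31, Echo, 18, 9, 9), (CHI, 28, Omega, 18, 9, 9), (LA, 15, Vega, 7, 33, 29), (LA, 15, Vega, 7, 33, 33), (LA, 15, Vega, 7, 6, 8), (LA, 19, Helix, 21, 13, 28), (MIA, 15, Zephyr, 7, 33, 29), (MIA, 15, Zephyr, 7, 33, 33), (MIA, 15, Zephyr, 7, 6, 8), (SF, 1, Zephyr, 18, 9, 9), (SF, 37, Gamma, 7, 33, 29), (SF, 37, Gamma, 7, 33, 33), (SF, 37, Gamma, 7, 6, 8)}.
Projecting to sid, city, qty: {(28, LA, 19), (29, ATL, 13), (29, LA, 15), (29, MIA, 15), (29, SF, 37), (33, ATL, 13), (33, LA, 15), (33, MIA, 15), (33, SF, 37), (8, ATL, 13), (8, LA, 15), (8, MIA, 15), (8, SF, 37), (9, BOS, 31), (9, CHI, 28), (9, SF, 1)}
Apply σ_{qty < 28}; surviving tuples: {(28, LA, 19), (29, ATL, 13), (29, LA, 15), (29, MIA, 15), (33, ATL, 13), (33, LA, 15), (33, MIA, 15), (8, ATL, 13), (8, LA, 15), (8, MIA, 15), (9, SF, 1)}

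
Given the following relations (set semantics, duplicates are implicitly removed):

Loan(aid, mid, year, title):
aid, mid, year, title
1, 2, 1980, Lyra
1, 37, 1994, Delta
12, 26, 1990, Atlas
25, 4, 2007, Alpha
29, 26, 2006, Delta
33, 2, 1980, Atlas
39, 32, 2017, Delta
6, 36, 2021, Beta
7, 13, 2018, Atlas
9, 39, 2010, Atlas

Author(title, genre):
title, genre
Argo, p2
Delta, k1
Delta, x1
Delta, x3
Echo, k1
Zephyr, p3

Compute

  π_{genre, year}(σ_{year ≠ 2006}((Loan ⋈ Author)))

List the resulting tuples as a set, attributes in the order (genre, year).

{(k1, 1994), (k1, 2017), (x1, 1994), (x1, 2017), (x3, 1994), (x3, 2017)}

Natural join on title: {(1, 37, 1994, Delta, k1), (1, 37, 1994, Delta, x1), (1, 37, 1994, Delta, x3), (29, 26, 2006, Delta, k1), (29, 26, 2006, Delta, x1), (29, 26, 2006, Delta, x3), (39, 32, 2017, Delta, k1), (39, 32, 2017, Delta, x1), (39, 32, 2017, Delta, x3)}
Apply σ_{year ≠ 2006}; surviving tuples: {(1, 37, 1994, Delta, k1), (1, 37, 1994, Delta, x1), (1, 37, 1994, Delta, x3), (39, 32, 2017, Delta, k1), (39, 32, 2017, Delta, x1), (39, 32, 2017, Delta, x3)}
π_{genre, year} gives {(k1, 1994), (k1, 2017), (x1, 1994), (x1, 2017), (x3, 1994), (x3, 2017)}.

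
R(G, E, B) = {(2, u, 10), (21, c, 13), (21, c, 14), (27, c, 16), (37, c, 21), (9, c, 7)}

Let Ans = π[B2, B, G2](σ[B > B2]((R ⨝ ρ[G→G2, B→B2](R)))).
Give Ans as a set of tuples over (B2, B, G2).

{(13, 14, 21), (13, 16, 21), (13, 21, 21), (14, 16, 21), (14, 21, 21), (16, 21, 27), (7, 13, 9), (7, 14, 9), (7, 16, 9), (7, 21, 9)}

ρ[G→G2, B→B2]: schema becomes (G2, E, B2); tuples unchanged.
Natural join on E: {(2, u, 10, 2, 10), (21, c, 13, 21, 13), (21, c, 13, 21, 14), (21, c, 13, 27, 16), (21, c, 13, 37, 21), (21, c, 13, 9, 7), (21, c, 14, 21, 13), (21, c, 14, 21, 14), (21, c, 14, 27, 16), (21, c, 14, 37, 21), (21, c, 14, 9, 7), (27, c, 16, 21, 13), (27, c, 16, 21, 14), (27, c, 16, 27, 16), (27, c, 16, 37, 21), (27, c, 16, 9, 7), (37, c, 21, 21, 13), (37, c, 21, 21, 14), (37, c, 21, 27, 16), (37, c, 21, 37, 21), (37, c, 21, 9, 7), (9, c, 7, 21, 13), (9, c, 7, 21, 14), (9, c, 7, 27, 16), (9, c, 7, 37, 21), (9, c, 7, 9, 7)}
Selection B > B2: {(21, c, 13, 9, 7), (21, c, 14, 21, 13), (21, c, 14, 9, 7), (27, c, 16, 21, 13), (27, c, 16, 21, 14), (27, c, 16, 9, 7), (37, c, 21, 21, 13), (37, c, 21, 21, 14), (37, c, 21, 27, 16), (37, c, 21, 9, 7)}
π_{B2, B, G2} gives {(13, 14, 21), (13, 16, 21), (13, 21, 21), (14, 16, 21), (14, 21, 21), (16, 21, 27), (7, 13, 9), (7, 14, 9), (7, 16, 9), (7, 21, 9)}.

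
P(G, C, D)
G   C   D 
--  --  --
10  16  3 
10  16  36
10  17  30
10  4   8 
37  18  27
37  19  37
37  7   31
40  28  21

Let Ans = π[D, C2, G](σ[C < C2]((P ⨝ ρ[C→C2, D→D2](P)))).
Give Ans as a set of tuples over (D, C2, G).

{(27, 19, 37), (3, 17, 10), (31, 18, 37), (31, 19, 37), (36, 17, 10), (8, 16, 10), (8, 17, 10)}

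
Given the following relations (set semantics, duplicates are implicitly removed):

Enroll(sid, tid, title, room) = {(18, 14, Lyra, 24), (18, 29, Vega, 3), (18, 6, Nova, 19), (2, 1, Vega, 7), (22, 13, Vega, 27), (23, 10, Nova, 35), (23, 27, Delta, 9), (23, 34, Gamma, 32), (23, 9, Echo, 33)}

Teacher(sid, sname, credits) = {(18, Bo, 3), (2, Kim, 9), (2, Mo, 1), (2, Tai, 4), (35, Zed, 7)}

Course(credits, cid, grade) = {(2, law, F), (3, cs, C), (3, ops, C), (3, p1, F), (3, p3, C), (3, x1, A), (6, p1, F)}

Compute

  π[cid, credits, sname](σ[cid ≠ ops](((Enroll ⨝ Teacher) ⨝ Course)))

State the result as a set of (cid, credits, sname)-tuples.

Enroll ⋈ Teacher (natural join on sid): {(18, 14, Lyra, 24, Bo, 3), (18, 29, Vega, 3, Bo, 3), (18, 6, Nova, 19, Bo, 3), (2, 1, Vega, 7, Kim, 9), (2, 1, Vega, 7, Mo, 1), (2, 1, Vega, 7, Tai, 4)}
(Enroll ⨝ Teacher) ⋈ Course (natural join on credits): {(18, 14, Lyra, 24, Bo, 3, cs, C), (18, 14, Lyra, 24, Bo, 3, ops, C), (18, 14, Lyra, 24, Bo, 3, p1, F), (18, 14, Lyra, 24, Bo, 3, p3, C), (18, 14, Lyra, 24, Bo, 3, x1, A), (18, 29, Vega, 3, Bo, 3, cs, C), (18, 29, Vega, 3, Bo, 3, ops, C), (18, 29, Vega, 3, Bo, 3, p1, F), (18, 29, Vega, 3, Bo, 3, p3, C), (18, 29, Vega, 3, Bo, 3, x1, A), (18, 6, Nova, 19, Bo, 3, cs, C), (18, 6, Nova, 19, Bo, 3, ops, C), (18, 6, Nova, 19, Bo, 3, p1, F), (18, 6, Nova, 19, Bo, 3, p3, C), (18, 6, Nova, 19, Bo, 3, x1, A)}
σ[cid ≠ ops]: keep tuples satisfying cid ≠ ops → {(18, 14, Lyra, 24, Bo, 3, cs, C), (18, 14, Lyra, 24, Bo, 3, p1, F), (18, 14, Lyra, 24, Bo, 3, p3, C), (18, 14, Lyra, 24, Bo, 3, x1, A), (18, 29, Vega, 3, Bo, 3, cs, C), (18, 29, Vega, 3, Bo, 3, p1, F), (18, 29, Vega, 3, Bo, 3, p3, C), (18, 29, Vega, 3, Bo, 3, x1, A), (18, 6, Nova, 19, Bo, 3, cs, C), (18, 6, Nova, 19, Bo, 3, p1, F), (18, 6, Nova, 19, Bo, 3, p3, C), (18, 6, Nova, 19, Bo, 3, x1, A)}
π[cid, credits, sname]: project onto (cid, credits, sname) (8 duplicate(s) eliminated) → {(cs, 3, Bo), (p1, 3, Bo), (p3, 3, Bo), (x1, 3, Bo)}

{(cs, 3, Bo), (p1, 3, Bo), (p3, 3, Bo), (x1, 3, Bo)}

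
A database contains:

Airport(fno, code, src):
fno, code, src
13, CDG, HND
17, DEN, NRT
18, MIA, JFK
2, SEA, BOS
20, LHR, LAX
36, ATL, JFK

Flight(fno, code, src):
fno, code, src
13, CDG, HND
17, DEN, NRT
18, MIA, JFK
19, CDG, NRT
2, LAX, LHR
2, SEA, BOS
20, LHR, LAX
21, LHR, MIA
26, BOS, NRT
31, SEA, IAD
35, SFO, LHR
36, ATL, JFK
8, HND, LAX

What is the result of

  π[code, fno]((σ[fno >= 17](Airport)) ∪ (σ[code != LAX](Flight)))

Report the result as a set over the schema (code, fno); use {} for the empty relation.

Selection fno >= 17: {(17, DEN, NRT), (18, MIA, JFK), (20, LHR, LAX), (36, ATL, JFK)}
Selection code != LAX: {(13, CDG, HND), (17, DEN, NRT), (18, MIA, JFK), (19, CDG, NRT), (2, SEA, BOS), (20, LHR, LAX), (21, LHR, MIA), (26, BOS, NRT), (31, SEA, IAD), (35, SFO, LHR), (36, ATL, JFK), (8, HND, LAX)}
Set union of the two operands is {(13, CDG, HND), (17, DEN, NRT), (18, MIA, JFK), (19, CDG, NRT), (2, SEA, BOS), (20, LHR, LAX), (21, LHR, MIA), (26, BOS, NRT), (31, SEA, IAD), (35, SFO, LHR), (36, ATL, JFK), (8, HND, LAX)}.
π_{code, fno} gives {(ATL, 36), (BOS, 26), (CDG, 13), (CDG, 19), (DEN, 17), (HND, 8), (LHR, 20), (LHR, 21), (MIA, 18), (SEA, 2), (SEA, 31), (SFO, 35)}.

{(ATL, 36), (BOS, 26), (CDG, 13), (CDG, 19), (DEN, 17), (HND, 8), (LHR, 20), (LHR, 21), (MIA, 18), (SEA, 2), (SEA, 31), (SFO, 35)}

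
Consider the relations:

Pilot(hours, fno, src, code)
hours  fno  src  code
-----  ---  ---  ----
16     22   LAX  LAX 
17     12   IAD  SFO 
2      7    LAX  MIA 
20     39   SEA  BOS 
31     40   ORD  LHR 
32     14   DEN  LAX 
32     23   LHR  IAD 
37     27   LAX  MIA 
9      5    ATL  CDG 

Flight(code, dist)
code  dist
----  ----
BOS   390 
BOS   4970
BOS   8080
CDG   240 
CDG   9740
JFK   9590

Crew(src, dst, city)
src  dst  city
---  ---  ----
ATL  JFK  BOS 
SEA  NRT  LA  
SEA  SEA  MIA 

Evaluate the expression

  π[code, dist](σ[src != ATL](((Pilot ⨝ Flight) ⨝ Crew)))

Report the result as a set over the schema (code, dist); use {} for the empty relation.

{(BOS, 390), (BOS, 4970), (BOS, 8080)}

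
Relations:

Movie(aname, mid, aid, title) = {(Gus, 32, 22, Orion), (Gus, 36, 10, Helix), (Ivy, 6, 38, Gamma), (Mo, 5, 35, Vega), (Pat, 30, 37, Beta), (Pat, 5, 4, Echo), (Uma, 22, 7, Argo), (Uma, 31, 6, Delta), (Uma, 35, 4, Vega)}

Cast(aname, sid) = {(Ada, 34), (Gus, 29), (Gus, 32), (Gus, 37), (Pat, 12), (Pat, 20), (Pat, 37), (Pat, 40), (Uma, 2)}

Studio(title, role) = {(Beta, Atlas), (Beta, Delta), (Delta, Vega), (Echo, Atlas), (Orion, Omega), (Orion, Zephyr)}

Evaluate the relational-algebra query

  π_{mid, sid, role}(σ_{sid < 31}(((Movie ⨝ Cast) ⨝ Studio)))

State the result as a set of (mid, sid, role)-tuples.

Movie ⋈ Cast (natural join on aname): {(Gus, 32, 22, Orion, 29), (Gus, 32, 22, Orion, 32), (Gus, 32, 22, Orion, 37), (Gus, 36, 10, Helix, 29), (Gus, 36, 10, Helix, 32), (Gus, 36, 10, Helix, 37), (Pat, 30, 37, Beta, 12), (Pat, 30, 37, Beta, 20), (Pat, 30, 37, Beta, 37), (Pat, 30, 37, Beta, 40), (Pat, 5, 4, Echo, 12), (Pat, 5, 4, Echo, 20), (Pat, 5, 4, Echo, 37), (Pat, 5, 4, Echo, 40), (Uma, 22, 7, Argo, 2), (Uma, 31, 6, Delta, 2), (Uma, 35, 4, Vega, 2)}
(Movie ⨝ Cast) ⋈ Studio (natural join on title): {(Gus, 32, 22, Orion, 29, Omega), (Gus, 32, 22, Orion, 29, Zephyr), (Gus, 32, 22, Orion, 32, Omega), (Gus, 32, 22, Orion, 32, Zephyr), (Gus, 32, 22, Orion, 37, Omega), (Gus, 32, 22, Orion, 37, Zephyr), (Pat, 30, 37, Beta, 12, Atlas), (Pat, 30, 37, Beta, 12, Delta), (Pat, 30, 37, Beta, 20, Atlas), (Pat, 30, 37, Beta, 20, Delta), (Pat, 30, 37, Beta, 37, Atlas), (Pat, 30, 37, Beta, 37, Delta), (Pat, 30, 37, Beta, 40, Atlas), (Pat, 30, 37, Beta, 40, Delta), (Pat, 5, 4, Echo, 12, Atlas), (Pat, 5, 4, Echo, 20, Atlas), (Pat, 5, 4, Echo, 37, Atlas), (Pat, 5, 4, Echo, 40, Atlas), (Uma, 31, 6, Delta, 2, Vega)}
Selection sid < 31: {(Gus, 32, 22, Orion, 29, Omega), (Gus, 32, 22, Orion, 29, Zephyr), (Pat, 30, 37, Beta, 12, Atlas), (Pat, 30, 37, Beta, 12, Delta), (Pat, 30, 37, Beta, 20, Atlas), (Pat, 30, 37, Beta, 20, Delta), (Pat, 5, 4, Echo, 12, Atlas), (Pat, 5, 4, Echo, 20, Atlas), (Uma, 31, 6, Delta, 2, Vega)}
π[mid, sid, role]: project onto (mid, sid, role) → {(30, 12, Atlas), (30, 12, Delta), (30, 20, Atlas), (30, 20, Delta), (31, 2, Vega), (32, 29, Omega), (32, 29, Zephyr), (5, 12, Atlas), (5, 20, Atlas)}

{(30, 12, Atlas), (30, 12, Delta), (30, 20, Atlas), (30, 20, Delta), (31, 2, Vega), (32, 29, Omega), (32, 29, Zephyr), (5, 12, Atlas), (5, 20, Atlas)}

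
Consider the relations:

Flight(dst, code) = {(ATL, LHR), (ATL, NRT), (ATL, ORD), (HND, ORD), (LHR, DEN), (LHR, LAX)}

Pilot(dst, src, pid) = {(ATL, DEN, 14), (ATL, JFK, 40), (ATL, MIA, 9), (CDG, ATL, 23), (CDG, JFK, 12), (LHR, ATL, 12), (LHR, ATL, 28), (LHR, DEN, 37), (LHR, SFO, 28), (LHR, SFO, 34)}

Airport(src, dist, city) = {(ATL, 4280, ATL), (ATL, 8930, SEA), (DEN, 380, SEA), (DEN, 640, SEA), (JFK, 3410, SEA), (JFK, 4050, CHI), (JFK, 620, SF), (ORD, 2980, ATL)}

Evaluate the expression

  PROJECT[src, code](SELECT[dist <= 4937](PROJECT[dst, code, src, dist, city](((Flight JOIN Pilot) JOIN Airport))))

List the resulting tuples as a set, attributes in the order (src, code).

Flight ⋈ Pilot (natural join on dst): {(ATL, LHR, DEN, 14), (ATL, LHR, JFK, 40), (ATL, LHR, MIA, 9), (ATL, NRT, DEN, 14), (ATL, NRT, JFK, 40), (ATL, NRT, MIA, 9), (ATL, ORD, DEN, 14), (ATL, ORD, JFK, 40), (ATL, ORD, MIA, 9), (LHR, DEN, ATL, 12), (LHR, DEN, ATL, 28), (LHR, DEN, DEN, 37), (LHR, DEN, SFO, 28), (LHR, DEN, SFO, 34), (LHR, LAX, ATL, 12), (LHR, LAX, ATL, 28), (LHR, LAX, DEN, 37), (LHR, LAX, SFO, 28), (LHR, LAX, SFO, 34)}
(Flight JOIN Pilot) ⋈ Airport (natural join on src): {(ATL, LHR, DEN, 14, 380, SEA), (ATL, LHR, DEN, 14, 640, SEA), (ATL, LHR, JFK, 40, 3410, SEA), (ATL, LHR, JFK, 40, 4050, CHI), (ATL, LHR, JFK, 40, 620, SF), (ATL, NRT, DEN, 14, 380, SEA), (ATL, NRT, DEN, 14, 640, SEA), (ATL, NRT, JFK, 40, 3410, SEA), (ATL, NRT, JFK, 40, 4050, CHI), (ATL, NRT, JFK, 40, 620, SF), (ATL, ORD, DEN, 14, 380, SEA), (ATL, ORD, DEN, 14, 640, SEA), (ATL, ORD, JFK, 40, 3410, SEA), (ATL, ORD, JFK, 40, 4050, CHI), (ATL, ORD, JFK, 40, 620, SF), (LHR, DEN, ATL, 12, 4280, ATL), (LHR, DEN, ATL, 12, 8930, SEA), (LHR, DEN, ATL, 28, 4280, ATL), (LHR, DEN, ATL, 28, 8930, SEA), (LHR, DEN, DEN, 37, 380, SEA), (LHR, DEN, DEN, 37, 640, SEA), (LHR, LAX, ATL, 12, 4280, ATL), (LHR, LAX, ATL, 12, 8930, SEA), (LHR, LAX, ATL, 28, 4280, ATL), (LHR, LAX, ATL, 28, 8930, SEA), (LHR, LAX, DEN, 37, 380, SEA), (LHR, LAX, DEN, 37, 640, SEA)}
Projecting to dst, code, src, dist, city (4 duplicate(s) eliminated): {(ATL, LHR, DEN, 380, SEA), (ATL, LHR, DEN, 640, SEA), (ATL, LHR, JFK, 3410, SEA), (ATL, LHR, JFK, 4050, CHI), (ATL, LHR, JFK, 620, SF), (ATL, NRT, DEN, 380, SEA), (ATL, NRT, DEN, 640, SEA), (ATL, NRT, JFK, 3410, SEA), (ATL, NRT, JFK, 4050, CHI), (ATL, NRT, JFK, 620, SF), (ATL, ORD, DEN, 380, SEA), (ATL, ORD, DEN, 640, SEA), (ATL, ORD, JFK, 3410, SEA), (ATL, ORD, JFK, 4050, CHI), (ATL, ORD, JFK, 620, SF), (LHR, DEN, ATL, 4280, ATL), (LHR, DEN, ATL, 8930, SEA), (LHR, DEN, DEN, 380, SEA), (LHR, DEN, DEN, 640, SEA), (LHR, LAX, ATL, 4280, ATL), (LHR, LAX, ATL, 8930, SEA), (LHR, LAX, DEN, 380, SEA), (LHR, LAX, DEN, 640, SEA)}
Selection dist <= 4937: {(ATL, LHR, DEN, 380, SEA), (ATL, LHR, DEN, 640, SEA), (ATL, LHR, JFK, 3410, SEA), (ATL, LHR, JFK, 4050, CHI), (ATL, LHR, JFK, 620, SF), (ATL, NRT, DEN, 380, SEA), (ATL, NRT, DEN, 640, SEA), (ATL, NRT, JFK, 3410, SEA), (ATL, NRT, JFK, 4050, CHI), (ATL, NRT, JFK, 620, SF), (ATL, ORD, DEN, 380, SEA), (ATL, ORD, DEN, 640, SEA), (ATL, ORD, JFK, 3410, SEA), (ATL, ORD, JFK, 4050, CHI), (ATL, ORD, JFK, 620, SF), (LHR, DEN, ATL, 4280, ATL), (LHR, DEN, DEN, 380, SEA), (LHR, DEN, DEN, 640, SEA), (LHR, LAX, ATL, 4280, ATL), (LHR, LAX, DEN, 380, SEA), (LHR, LAX, DEN, 640, SEA)}
Projecting to src, code (11 duplicate(s) eliminated): {(ATL, DEN), (ATL, LAX), (DEN, DEN), (DEN, LAX), (DEN, LHR), (DEN, NRT), (DEN, ORD), (JFK, LHR), (JFK, NRT), (JFK, ORD)}

{(ATL, DEN), (ATL, LAX), (DEN, DEN), (DEN, LAX), (DEN, LHR), (DEN, NRT), (DEN, ORD), (JFK, LHR), (JFK, NRT), (JFK, ORD)}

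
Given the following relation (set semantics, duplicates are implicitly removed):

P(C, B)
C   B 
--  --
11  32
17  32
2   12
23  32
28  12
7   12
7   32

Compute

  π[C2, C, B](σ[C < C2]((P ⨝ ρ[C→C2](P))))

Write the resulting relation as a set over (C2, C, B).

ρ[C→C2]: schema becomes (C2, B); tuples unchanged.
P ⋈ ρ[C→C2](P) (natural join on B): {(11, 32, 11), (11, 32, 17), (11, 32, 23), (11, 32, 7), (17, 32, 11), (17, 32, 17), (17, 32, 23), (17, 32, 7), (2, 12, 2), (2, 12, 28), (2, 12, 7), (23, 32, 11), (23, 32, 17), (23, 32, 23), (23, 32, 7), (28, 12, 2), (28, 12, 28), (28, 12, 7), (7, 12, 2), (7, 12, 28), (7, 12, 7), (7, 32, 11), (7, 32, 17), (7, 32, 23), (7, 32, 7)}
Apply σ_{C < C2}; surviving tuples: {(11, 32, 17), (11, 32, 23), (17, 32, 23), (2, 12, 28), (2, 12, 7), (7, 12, 28), (7, 32, 11), (7, 32, 17), (7, 32, 23)}
Keep only column(s) C2, C, B: {(11, 7, 32), (17, 11, 32), (17, 7, 32), (23, 11, 32), (23, 17, 32), (23, 7, 32), (28, 2, 12), (28, 7, 12), (7, 2, 12)}

{(11, 7, 32), (17, 11, 32), (17, 7, 32), (23, 11, 32), (23, 17, 32), (23, 7, 32), (28, 2, 12), (28, 7, 12), (7, 2, 12)}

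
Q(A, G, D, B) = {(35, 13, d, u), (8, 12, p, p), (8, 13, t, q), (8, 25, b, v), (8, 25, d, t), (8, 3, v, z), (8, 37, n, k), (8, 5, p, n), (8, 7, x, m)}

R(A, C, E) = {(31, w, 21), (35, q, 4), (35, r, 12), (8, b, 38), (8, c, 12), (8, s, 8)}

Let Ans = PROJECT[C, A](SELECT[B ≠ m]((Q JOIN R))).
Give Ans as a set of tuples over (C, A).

{(b, 8), (c, 8), (q, 35), (r, 35), (s, 8)}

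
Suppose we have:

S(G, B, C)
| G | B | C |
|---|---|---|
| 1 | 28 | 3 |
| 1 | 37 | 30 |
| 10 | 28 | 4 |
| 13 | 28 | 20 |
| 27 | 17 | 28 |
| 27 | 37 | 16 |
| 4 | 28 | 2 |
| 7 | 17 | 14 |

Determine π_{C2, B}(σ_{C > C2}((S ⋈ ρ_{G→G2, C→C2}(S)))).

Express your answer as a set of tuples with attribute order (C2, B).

ρ[G→G2, C→C2]: schema becomes (G2, B, C2); tuples unchanged.
Joining S and ρ_{G→G2, C→C2}(S) on B yields {(1, 28, 3, 1, 3), (1, 28, 3, 10, 4), (1, 28, 3, 13, 20), (1, 28, 3, 4, 2), (1, 37, 30, 1, 30), (1, 37, 30, 27, 16), (10, 28, 4, 1, 3), (10, 28, 4, 10, 4), (10, 28, 4, 13, 20), (10, 28, 4, 4, 2), (13, 28, 20, 1, 3), (13, 28, 20, 10, 4), (13, 28, 20, 13, 20), (13, 28, 20, 4, 2), (27, 17, 28, 27, 28), (27, 17, 28, 7, 14), (27, 37, 16, 1, 30), (27, 37, 16, 27, 16), (4, 28, 2, 1, 3), (4, 28, 2, 10, 4), (4, 28, 2, 13, 20), (4, 28, 2, 4, 2), (7, 17, 14, 27, 28), (7, 17, 14, 7, 14)}.
Filtering on C > C2 leaves {(1, 28, 3, 4, 2), (1, 37, 30, 27, 16), (10, 28, 4, 1, 3), (10, 28, 4, 4, 2), (13, 28, 20, 1, 3), (13, 28, 20, 10, 4), (13, 28, 20, 4, 2), (27, 17, 28, 7, 14)}.
π_{C2, B} gives {(14, 17), (16, 37), (2, 28), (3, 28), (4, 28)} (3 duplicate(s) eliminated).

{(14, 17), (16, 37), (2, 28), (3, 28), (4, 28)}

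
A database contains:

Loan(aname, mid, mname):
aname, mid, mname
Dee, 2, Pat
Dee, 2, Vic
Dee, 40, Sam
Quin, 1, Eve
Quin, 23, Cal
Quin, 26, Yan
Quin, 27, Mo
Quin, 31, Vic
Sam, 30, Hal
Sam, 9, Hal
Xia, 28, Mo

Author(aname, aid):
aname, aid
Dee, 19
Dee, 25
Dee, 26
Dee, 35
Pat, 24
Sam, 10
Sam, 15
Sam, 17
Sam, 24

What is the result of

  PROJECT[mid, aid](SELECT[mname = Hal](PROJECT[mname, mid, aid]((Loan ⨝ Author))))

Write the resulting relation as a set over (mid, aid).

{(30, 10), (30, 15), (30, 17), (30, 24), (9, 10), (9, 15), (9, 17), (9, 24)}

Loan ⋈ Author (natural join on aname): {(Dee, 2, Pat, 19), (Dee, 2, Pat, 25), (Dee, 2, Pat, 26), (Dee, 2, Pat, 35), (Dee, 2, Vic, 19), (Dee, 2, Vic, 25), (Dee, 2, Vic, 26), (Dee, 2, Vic, 35), (Dee, 40, Sam, 19), (Dee, 40, Sam, 25), (Dee, 40, Sam, 26), (Dee, 40, Sam, 35), (Sam, 30, Hal, 10), (Sam, 30, Hal, 15), (Sam, 30, Hal, 17), (Sam, 30, Hal, 24), (Sam, 9, Hal, 10), (Sam, 9, Hal, 15), (Sam, 9, Hal, 17), (Sam, 9, Hal, 24)}
Projecting to mname, mid, aid: {(Hal, 30, 10), (Hal, 30, 15), (Hal, 30, 17), (Hal, 30, 24), (Hal, 9, 10), (Hal, 9, 15), (Hal, 9, 17), (Hal, 9, 24), (Pat, 2, 19), (Pat, 2, 25), (Pat, 2, 26), (Pat, 2, 35), (Sam, 40, 19), (Sam, 40, 25), (Sam, 40, 26), (Sam, 40, 35), (Vic, 2, 19), (Vic, 2, 25), (Vic, 2, 26), (Vic, 2, 35)}
Filtering on mname = Hal leaves {(Hal, 30, 10), (Hal, 30, 15), (Hal, 30, 17), (Hal, 30, 24), (Hal, 9, 10), (Hal, 9, 15), (Hal, 9, 17), (Hal, 9, 24)}.
Projecting to mid, aid: {(30, 10), (30, 15), (30, 17), (30, 24), (9, 10), (9, 15), (9, 17), (9, 24)}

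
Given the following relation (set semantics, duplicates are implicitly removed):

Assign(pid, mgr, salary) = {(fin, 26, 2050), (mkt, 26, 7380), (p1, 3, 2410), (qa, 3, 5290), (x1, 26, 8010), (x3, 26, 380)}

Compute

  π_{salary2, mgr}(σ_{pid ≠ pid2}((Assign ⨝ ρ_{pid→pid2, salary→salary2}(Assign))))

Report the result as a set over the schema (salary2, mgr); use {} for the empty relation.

ρ[pid→pid2, salary→salary2]: schema becomes (pid2, mgr, salary2); tuples unchanged.
Natural join on mgr: {(fin, 26, 2050, fin, 2050), (fin, 26, 2050, mkt, 7380), (fin, 26, 2050, x1, 8010), (fin, 26, 2050, x3, 380), (mkt, 26, 7380, fin, 2050), (mkt, 26, 7380, mkt, 7380), (mkt, 26, 7380, x1, 8010), (mkt, 26, 7380, x3, 380), (p1, 3, 2410, p1, 2410), (p1, 3, 2410, qa, 5290), (qa, 3, 5290, p1, 2410), (qa, 3, 5290, qa, 5290), (x1, 26, 8010, fin, 2050), (x1, 26, 8010, mkt, 7380), (x1, 26, 8010, x1, 8010), (x1, 26, 8010, x3, 380), (x3, 26, 380, fin, 2050), (x3, 26, 380, mkt, 7380), (x3, 26, 380, x1, 8010), (x3, 26, 380, x3, 380)}
Selection pid ≠ pid2: {(fin, 26, 2050, mkt, 7380), (fin, 26, 2050, x1, 8010), (fin, 26, 2050, x3, 380), (mkt, 26, 7380, fin, 2050), (mkt, 26, 7380, x1, 8010), (mkt, 26, 7380, x3, 380), (p1, 3, 2410, qa, 5290), (qa, 3, 5290, p1, 2410), (x1, 26, 8010, fin, 2050), (x1, 26, 8010, mkt, 7380), (x1, 26, 8010, x3, 380), (x3, 26, 380, fin, 2050), (x3, 26, 380, mkt, 7380), (x3, 26, 380, x1, 8010)}
Keep only column(s) salary2, mgr (8 duplicate(s) eliminated): {(2050, 26), (2410, 3), (380, 26), (5290, 3), (7380, 26), (8010, 26)}

{(2050, 26), (2410, 3), (380, 26), (5290, 3), (7380, 26), (8010, 26)}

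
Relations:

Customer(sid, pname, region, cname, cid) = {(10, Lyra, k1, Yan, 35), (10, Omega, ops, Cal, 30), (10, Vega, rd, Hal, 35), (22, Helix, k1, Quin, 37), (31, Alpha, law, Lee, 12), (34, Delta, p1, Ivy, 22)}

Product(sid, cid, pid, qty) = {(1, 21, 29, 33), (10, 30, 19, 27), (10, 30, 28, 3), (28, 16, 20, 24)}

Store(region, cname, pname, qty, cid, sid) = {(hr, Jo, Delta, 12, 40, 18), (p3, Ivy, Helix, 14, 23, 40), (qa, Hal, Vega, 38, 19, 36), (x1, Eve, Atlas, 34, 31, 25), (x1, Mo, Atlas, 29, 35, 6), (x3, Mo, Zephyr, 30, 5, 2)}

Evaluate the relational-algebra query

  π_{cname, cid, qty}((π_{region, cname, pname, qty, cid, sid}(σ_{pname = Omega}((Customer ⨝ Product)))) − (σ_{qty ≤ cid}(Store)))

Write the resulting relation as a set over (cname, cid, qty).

{(Cal, 30, 27), (Cal, 30, 3)}

Customer ⋈ Product (natural join on sid, cid): {(10, Omega, ops, Cal, 30, 19, 27), (10, Omega, ops, Cal, 30, 28, 3)}
Selection pname = Omega: {(10, Omega, ops, Cal, 30, 19, 27), (10, Omega, ops, Cal, 30, 28, 3)}
Keep only column(s) region, cname, pname, qty, cid, sid: {(ops, Cal, Omega, 27, 30, 10), (ops, Cal, Omega, 3, 30, 10)}
Selection qty ≤ cid: {(hr, Jo, Delta, 12, 40, 18), (p3, Ivy, Helix, 14, 23, 40), (x1, Mo, Atlas, 29, 35, 6)}
Set difference of the two operands is {(ops, Cal, Omega, 27, 30, 10), (ops, Cal, Omega, 3, 30, 10)}.
Keep only column(s) cname, cid, qty: {(Cal, 30, 27), (Cal, 30, 3)}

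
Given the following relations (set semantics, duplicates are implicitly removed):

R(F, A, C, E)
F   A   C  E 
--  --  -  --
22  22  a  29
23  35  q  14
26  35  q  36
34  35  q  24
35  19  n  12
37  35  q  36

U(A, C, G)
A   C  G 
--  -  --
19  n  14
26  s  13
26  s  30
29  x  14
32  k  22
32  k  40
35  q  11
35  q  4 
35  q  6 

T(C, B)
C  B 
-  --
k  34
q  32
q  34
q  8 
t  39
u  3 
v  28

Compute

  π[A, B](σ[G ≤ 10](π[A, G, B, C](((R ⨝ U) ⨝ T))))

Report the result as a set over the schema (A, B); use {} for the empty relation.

{(35, 32), (35, 34), (35, 8)}

R ⋈ U (natural join on A, C): {(23, 35, q, 14, 11), (23, 35, q, 14, 4), (23, 35, q, 14, 6), (26, 35, q, 36, 11), (26, 35, q, 36, 4), (26, 35, q, 36, 6), (34, 35, q, 24, 11), (34, 35, q, 24, 4), (34, 35, q, 24, 6), (35, 19, n, 12, 14), (37, 35, q, 36, 11), (37, 35, q, 36, 4), (37, 35, q, 36, 6)}
(R ⨝ U) ⋈ T (natural join on C): {(23, 35, q, 14, 11, 32), (23, 35, q, 14, 11, 34), (23, 35, q, 14, 11, 8), (23, 35, q, 14, 4, 32), (23, 35, q, 14, 4, 34), (23, 35, q, 14, 4, 8), (23, 35, q, 14, 6, 32), (23, 35, q, 14, 6, 34), (23, 35, q, 14, 6, 8), (26, 35, q, 36, 11, 32), (26, 35, q, 36, 11, 34), (26, 35, q, 36, 11, 8), (26, 35, q, 36, 4, 32), (26, 35, q, 36, 4, 34), (26, 35, q, 36, 4, 8), (26, 35, q, 36, 6, 32), (26, 35, q, 36, 6, 34), (26, 35, q, 36, 6, 8), (34, 35, q, 24, 11, 32), (34, 35, q, 24, 11, 34), (34, 35, q, 24, 11, 8), (34, 35, q, 24, 4, 32), (34, 35, q, 24, 4, 34), (34, 35, q, 24, 4, 8), (34, 35, q, 24, 6, 32), (34, 35, q, 24, 6, 34), (34, 35, q, 24, 6, 8), (37, 35, q, 36, 11, 32), (37, 35, q, 36, 11, 34), (37, 35, q, 36, 11, 8), (37, 35, q, 36, 4, 32), (37, 35, q, 36, 4, 34), (37, 35, q, 36, 4, 8), (37, 35, q, 36, 6, 32), (37, 35, q, 36, 6, 34), (37, 35, q, 36, 6, 8)}
π[A, G, B, C]: project onto (A, G, B, C) (27 duplicate(s) eliminated) → {(35, 11, 32, q), (35, 11, 34, q), (35, 11, 8, q), (35, 4, 32, q), (35, 4, 34, q), (35, 4, 8, q), (35, 6, 32, q), (35, 6, 34, q), (35, 6, 8, q)}
σ[G ≤ 10]: keep tuples satisfying G ≤ 10 → {(35, 4, 32, q), (35, 4, 34, q), (35, 4, 8, q), (35, 6, 32, q), (35, 6, 34, q), (35, 6, 8, q)}
π[A, B]: project onto (A, B) (3 duplicate(s) eliminated) → {(35, 32), (35, 34), (35, 8)}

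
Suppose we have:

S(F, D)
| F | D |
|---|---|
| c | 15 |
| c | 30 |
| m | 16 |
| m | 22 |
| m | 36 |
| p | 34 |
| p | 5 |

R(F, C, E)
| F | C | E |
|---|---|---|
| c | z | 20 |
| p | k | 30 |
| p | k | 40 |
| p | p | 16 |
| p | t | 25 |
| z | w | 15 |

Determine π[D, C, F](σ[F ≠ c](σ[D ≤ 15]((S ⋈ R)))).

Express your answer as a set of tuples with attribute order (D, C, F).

{(5, k, p), (5, p, p), (5, t, p)}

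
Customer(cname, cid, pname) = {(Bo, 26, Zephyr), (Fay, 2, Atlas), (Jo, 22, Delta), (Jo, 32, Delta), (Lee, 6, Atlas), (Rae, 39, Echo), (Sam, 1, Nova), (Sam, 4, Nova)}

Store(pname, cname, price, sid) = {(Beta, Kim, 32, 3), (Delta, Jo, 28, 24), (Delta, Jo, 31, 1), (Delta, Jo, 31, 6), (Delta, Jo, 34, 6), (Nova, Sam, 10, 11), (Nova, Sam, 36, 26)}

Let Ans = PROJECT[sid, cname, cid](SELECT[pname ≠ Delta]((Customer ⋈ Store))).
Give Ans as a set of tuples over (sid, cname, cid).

Customer ⋈ Store (natural join on cname, pname): {(Jo, 22, Delta, 28, 24), (Jo, 22, Delta, 31, 1), (Jo, 22, Delta, 31, 6), (Jo, 22, Delta, 34, 6), (Jo, 32, Delta, 28, 24), (Jo, 32, Delta, 31, 1), (Jo, 32, Delta, 31, 6), (Jo, 32, Delta, 34, 6), (Sam, 1, Nova, 10, 11), (Sam, 1, Nova, 36, 26), (Sam, 4, Nova, 10, 11), (Sam, 4, Nova, 36, 26)}
σ[pname ≠ Delta]: keep tuples satisfying pname ≠ Delta → {(Sam, 1, Nova, 10, 11), (Sam, 1, Nova, 36, 26), (Sam, 4, Nova, 10, 11), (Sam, 4, Nova, 36, 26)}
Keep only column(s) sid, cname, cid: {(11, Sam, 1), (11, Sam, 4), (26, Sam, 1), (26, Sam, 4)}

{(11, Sam, 1), (11, Sam, 4), (26, Sam, 1), (26, Sam, 4)}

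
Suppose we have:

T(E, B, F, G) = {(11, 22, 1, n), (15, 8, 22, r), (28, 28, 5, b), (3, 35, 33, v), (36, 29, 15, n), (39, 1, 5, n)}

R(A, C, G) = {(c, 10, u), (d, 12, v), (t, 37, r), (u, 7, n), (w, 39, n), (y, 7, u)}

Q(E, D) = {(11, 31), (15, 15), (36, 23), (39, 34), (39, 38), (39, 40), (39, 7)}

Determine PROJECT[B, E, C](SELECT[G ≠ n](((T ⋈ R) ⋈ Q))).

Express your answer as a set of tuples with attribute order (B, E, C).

{(8, 15, 37)}

Natural join on G: {(11, 22, 1, n, u, 7), (11, 22, 1, n, w, 39), (15, 8, 22, r, t, 37), (3, 35, 33, v, d, 12), (36, 29, 15, n, u, 7), (36, 29, 15, n, w, 39), (39, 1, 5, n, u, 7), (39, 1, 5, n, w, 39)}
Natural join on E: {(11, 22, 1, n, u, 7, 31), (11, 22, 1, n, w, 39, 31), (15, 8, 22, r, t, 37, 15), (36, 29, 15, n, u, 7, 23), (36, 29, 15, n, w, 39, 23), (39, 1, 5, n, u, 7, 34), (39, 1, 5, n, u, 7, 38), (39, 1, 5, n, u, 7, 40), (39, 1, 5, n, u, 7, 7), (39, 1, 5, n, w, 39, 34), (39, 1, 5, n, w, 39, 38), (39, 1, 5, n, w, 39, 40), (39, 1, 5, n, w, 39, 7)}
Apply σ_{G ≠ n}; surviving tuples: {(15, 8, 22, r, t, 37, 15)}
π[B, E, C]: project onto (B, E, C) → {(8, 15, 37)}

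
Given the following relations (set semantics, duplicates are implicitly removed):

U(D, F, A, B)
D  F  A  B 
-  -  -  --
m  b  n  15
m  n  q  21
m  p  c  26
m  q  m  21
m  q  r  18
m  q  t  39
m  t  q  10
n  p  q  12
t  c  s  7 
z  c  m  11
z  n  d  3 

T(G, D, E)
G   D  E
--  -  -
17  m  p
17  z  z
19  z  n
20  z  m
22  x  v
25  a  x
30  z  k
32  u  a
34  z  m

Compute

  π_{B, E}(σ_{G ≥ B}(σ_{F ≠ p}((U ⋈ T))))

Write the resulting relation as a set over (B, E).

U ⋈ T (natural join on D): {(m, b, n, 15, 17, p), (m, n, q, 21, 17, p), (m, p, c, 26, 17, p), (m, q, m, 21, 17, p), (m, q, r, 18, 17, p), (m, q, t, 39, 17, p), (m, t, q, 10, 17, p), (z, c, m, 11, 17, z), (z, c, m, 11, 19, n), (z, c, m, 11, 20, m), (z, c, m, 11, 30, k), (z, c, m, 11, 34, m), (z, n, d, 3, 17, z), (z, n, d, 3, 19, n), (z, n, d, 3, 20, m), (z, n, d, 3, 30, k), (z, n, d, 3, 34, m)}
Apply σ_{F ≠ p}; surviving tuples: {(m, b, n, 15, 17, p), (m, n, q, 21, 17, p), (m, q, m, 21, 17, p), (m, q, r, 18, 17, p), (m, q, t, 39, 17, p), (m, t, q, 10, 17, p), (z, c, m, 11, 17, z), (z, c, m, 11, 19, n), (z, c, m, 11, 20, m), (z, c, m, 11, 30, k), (z, c, m, 11, 34, m), (z, n, d, 3, 17, z), (z, n, d, 3, 19, n), (z, n, d, 3, 20, m), (z, n, d, 3, 30, k), (z, n, d, 3, 34, m)}
Apply σ_{G ≥ B}; surviving tuples: {(m, b, n, 15, 17, p), (m, t, q, 10, 17, p), (z, c, m, 11, 17, z), (z, c, m, 11, 19, n), (z, c, m, 11, 20, m), (z, c, m, 11, 30, k), (z, c, m, 11, 34, m), (z, n, d, 3, 17, z), (z, n, d, 3, 19, n), (z, n, d, 3, 20, m), (z, n, d, 3, 30, k), (z, n, d, 3, 34, m)}
Projecting to B, E (2 duplicate(s) eliminated): {(10, p), (11, k), (11, m), (11, n), (11, z), (15, p), (3, k), (3, m), (3, n), (3, z)}

{(10, p), (11, k), (11, m), (11, n), (11, z), (15, p), (3, k), (3, m), (3, n), (3, z)}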